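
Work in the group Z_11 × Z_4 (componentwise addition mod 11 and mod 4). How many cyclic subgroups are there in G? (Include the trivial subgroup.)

Each element a generates a cyclic subgroup ⟨a⟩; distinct elements may generate the same one (a cyclic group of order d has φ(d) generators).
Cyclic subgroups by order — order 1: 1; order 2: 1; order 4: 1; order 11: 1; order 22: 1; order 44: 1.
Total: 6.

6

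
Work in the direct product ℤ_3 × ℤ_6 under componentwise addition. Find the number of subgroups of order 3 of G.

4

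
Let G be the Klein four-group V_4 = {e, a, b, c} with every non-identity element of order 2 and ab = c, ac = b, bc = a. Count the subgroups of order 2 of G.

3

|G| = 4 and 2 | 4, so subgroups of order 2 are possible by Lagrange.
The subgroups of order 2 are: {e, a}; {e, b}; {e, c}.
So G has 3 subgroups of order 2.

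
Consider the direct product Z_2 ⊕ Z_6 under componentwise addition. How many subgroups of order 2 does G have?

3

|G| = 12 and 2 | 12, so subgroups of order 2 are possible by Lagrange.
The subgroups of order 2 are: {(0,0), (0,3)}; {(0,0), (1,0)}; {(0,0), (1,3)}.
So G has 3 subgroups of order 2.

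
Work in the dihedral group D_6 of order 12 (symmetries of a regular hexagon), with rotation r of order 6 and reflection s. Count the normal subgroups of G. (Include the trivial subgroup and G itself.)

7

G has 16 subgroups. Checking conjugation-invariance by order — order 1: 1/1 normal; order 2: 1/7 normal; order 3: 1/1 normal; order 4: 0/3 normal; order 6: 3/3 normal; order 12: 1/1 normal.
Total normal subgroups: 7.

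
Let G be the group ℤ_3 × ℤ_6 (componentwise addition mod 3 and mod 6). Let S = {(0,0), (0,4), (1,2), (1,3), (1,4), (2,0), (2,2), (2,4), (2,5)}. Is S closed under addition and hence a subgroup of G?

(0,4) ∈ S but its inverse (0,2) ∉ S, so S is not a subgroup.

No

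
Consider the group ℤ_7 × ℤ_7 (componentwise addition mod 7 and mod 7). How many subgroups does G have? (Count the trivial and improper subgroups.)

10

|G| = 49, so by Lagrange every subgroup order divides 49. Divisors: 1, 7, 49.
Subgroups by order — order 1: 1; order 7: 8; order 49: 1.
Total: 1 + 8 + 1 = 10.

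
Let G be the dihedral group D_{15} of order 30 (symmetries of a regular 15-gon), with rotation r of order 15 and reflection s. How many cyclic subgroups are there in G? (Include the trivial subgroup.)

A cyclic subgroup of order d is generated by each of its φ(d) elements of order d, so the cyclic subgroups of order d number (#elements of order d)/φ(d).
Cyclic subgroups by order — order 1: 1; order 2: 15; order 3: 1; order 5: 1; order 15: 1.
Total: 19.

19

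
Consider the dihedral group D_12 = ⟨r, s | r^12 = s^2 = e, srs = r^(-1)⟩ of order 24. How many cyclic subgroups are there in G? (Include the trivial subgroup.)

18

Each element a generates a cyclic subgroup ⟨a⟩; distinct elements may generate the same one (a cyclic group of order d has φ(d) generators).
Cyclic subgroups by order — order 1: 1; order 2: 13; order 3: 1; order 4: 1; order 6: 1; order 12: 1.
Total: 18.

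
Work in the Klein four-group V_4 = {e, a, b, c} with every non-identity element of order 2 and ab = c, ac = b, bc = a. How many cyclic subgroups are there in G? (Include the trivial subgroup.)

A cyclic subgroup of order d is generated by each of its φ(d) elements of order d, so the cyclic subgroups of order d number (#elements of order d)/φ(d).
Cyclic subgroups by order — order 1: 1; order 2: 3.
Total: 4.

4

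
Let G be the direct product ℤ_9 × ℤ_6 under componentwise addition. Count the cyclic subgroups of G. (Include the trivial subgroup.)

16

Each element a generates a cyclic subgroup ⟨a⟩; distinct elements may generate the same one (a cyclic group of order d has φ(d) generators).
Cyclic subgroups by order — order 1: 1; order 2: 1; order 3: 4; order 6: 4; order 9: 3; order 18: 3.
Total: 16.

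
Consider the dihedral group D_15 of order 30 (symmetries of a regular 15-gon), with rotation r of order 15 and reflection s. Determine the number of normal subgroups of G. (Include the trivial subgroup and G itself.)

5

G has 28 subgroups. Checking conjugation-invariance by order — order 1: 1/1 normal; order 2: 0/15 normal; order 3: 1/1 normal; order 5: 1/1 normal; order 6: 0/5 normal; order 10: 0/3 normal; order 15: 1/1 normal; order 30: 1/1 normal.
Total normal subgroups: 5.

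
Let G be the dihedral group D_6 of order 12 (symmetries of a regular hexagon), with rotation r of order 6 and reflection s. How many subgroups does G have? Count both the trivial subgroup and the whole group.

|G| = 12, so by Lagrange every subgroup order divides 12. Divisors: 1, 2, 3, 4, 6, 12.
Subgroups by order — order 1: 1; order 2: 7; order 3: 1; order 4: 3; order 6: 3; order 12: 1.
Total: 1 + 7 + 1 + 3 + 3 + 1 = 16.

16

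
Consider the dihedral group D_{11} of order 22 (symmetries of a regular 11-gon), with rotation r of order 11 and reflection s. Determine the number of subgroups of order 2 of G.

11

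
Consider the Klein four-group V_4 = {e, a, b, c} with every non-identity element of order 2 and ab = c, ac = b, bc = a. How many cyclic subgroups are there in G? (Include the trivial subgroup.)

Each element a generates a cyclic subgroup ⟨a⟩; distinct elements may generate the same one (a cyclic group of order d has φ(d) generators).
Cyclic subgroups by order — order 1: 1; order 2: 3.
Total: 4.

4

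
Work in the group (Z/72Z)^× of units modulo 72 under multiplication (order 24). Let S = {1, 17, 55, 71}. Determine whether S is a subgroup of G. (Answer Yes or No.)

Yes

|S| = 4 divides |G| = 24, consistent with Lagrange.
S contains the identity, every element's inverse is in S, and S is closed under ·: it is a subgroup.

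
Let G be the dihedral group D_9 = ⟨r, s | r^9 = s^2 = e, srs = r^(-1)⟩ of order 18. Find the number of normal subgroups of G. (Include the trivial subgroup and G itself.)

4

G has 16 subgroups. Checking conjugation-invariance by order — order 1: 1/1 normal; order 2: 0/9 normal; order 3: 1/1 normal; order 6: 0/3 normal; order 9: 1/1 normal; order 18: 1/1 normal.
Total normal subgroups: 4.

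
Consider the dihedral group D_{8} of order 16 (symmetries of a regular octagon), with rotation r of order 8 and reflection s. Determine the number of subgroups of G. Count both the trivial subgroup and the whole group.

19

|G| = 16, so by Lagrange every subgroup order divides 16. Divisors: 1, 2, 4, 8, 16.
Subgroups by order — order 1: 1; order 2: 9; order 4: 5; order 8: 3; order 16: 1.
Total: 1 + 9 + 5 + 3 + 1 = 19.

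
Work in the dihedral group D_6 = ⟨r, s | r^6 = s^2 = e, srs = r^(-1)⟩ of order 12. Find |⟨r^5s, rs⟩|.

|⟨r^5s⟩| = 2 and |⟨rs⟩| = 2, so |H| is a multiple of lcm(2, 2) = 2 and divides |G| = 12.
Closing under the operation: H = {e, r^2, r^4, rs, r^3s, r^5s}, so |H| = 6.

6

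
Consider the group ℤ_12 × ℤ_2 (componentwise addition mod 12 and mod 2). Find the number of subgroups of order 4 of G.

3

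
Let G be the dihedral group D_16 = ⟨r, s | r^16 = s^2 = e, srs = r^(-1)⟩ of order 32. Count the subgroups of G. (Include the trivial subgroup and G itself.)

|G| = 32, so by Lagrange every subgroup order divides 32. Divisors: 1, 2, 4, 8, 16, 32.
Subgroups by order — order 1: 1; order 2: 17; order 4: 9; order 8: 5; order 16: 3; order 32: 1.
Total: 1 + 17 + 9 + 5 + 3 + 1 = 36.

36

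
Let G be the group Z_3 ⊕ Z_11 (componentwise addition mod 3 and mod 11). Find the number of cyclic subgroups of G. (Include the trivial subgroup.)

Group the elements of G by the cyclic subgroup they generate; each cyclic subgroup of order d accounts for φ(d) elements.
Cyclic subgroups by order — order 1: 1; order 3: 1; order 11: 1; order 33: 1.
Total: 4.

4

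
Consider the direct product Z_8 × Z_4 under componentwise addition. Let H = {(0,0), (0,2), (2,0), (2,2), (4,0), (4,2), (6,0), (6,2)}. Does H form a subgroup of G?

|H| = 8 divides |G| = 32, consistent with Lagrange.
H contains the identity, every element's inverse is in H, and H is closed under +: it is a subgroup.

Yes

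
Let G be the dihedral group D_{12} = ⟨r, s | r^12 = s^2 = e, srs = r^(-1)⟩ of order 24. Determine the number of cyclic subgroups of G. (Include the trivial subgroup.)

Each element a generates a cyclic subgroup ⟨a⟩; distinct elements may generate the same one (a cyclic group of order d has φ(d) generators).
Cyclic subgroups by order — order 1: 1; order 2: 13; order 3: 1; order 4: 1; order 6: 1; order 12: 1.
Total: 18.

18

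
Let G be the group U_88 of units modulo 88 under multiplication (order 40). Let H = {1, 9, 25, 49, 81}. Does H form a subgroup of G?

|H| = 5 divides |G| = 40, consistent with Lagrange.
H contains the identity, every element's inverse is in H, and H is closed under ·: it is a subgroup.
In fact H = ⟨81⟩.

Yes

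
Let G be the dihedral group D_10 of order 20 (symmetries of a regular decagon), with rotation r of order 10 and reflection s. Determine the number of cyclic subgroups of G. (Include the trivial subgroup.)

Each element a generates a cyclic subgroup ⟨a⟩; distinct elements may generate the same one (a cyclic group of order d has φ(d) generators).
Cyclic subgroups by order — order 1: 1; order 2: 11; order 5: 1; order 10: 1.
Total: 14.

14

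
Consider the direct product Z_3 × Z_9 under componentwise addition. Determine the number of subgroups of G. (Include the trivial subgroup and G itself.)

10

|G| = 27, so by Lagrange every subgroup order divides 27. Divisors: 1, 3, 9, 27.
Subgroups by order — order 1: 1; order 3: 4; order 9: 4; order 27: 1.
Total: 1 + 4 + 4 + 1 = 10.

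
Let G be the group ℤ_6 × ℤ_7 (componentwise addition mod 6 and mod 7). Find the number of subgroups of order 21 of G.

1

|G| = 42 and 21 | 42, so subgroups of order 21 are possible by Lagrange.
The subgroups of order 21 are: {(0,0), (0,1), (0,2), (0,3), (0,4), (0,5), (0,6), (2,0), (2,1), (2,2), (2,3), (2,4), (2,5), (2,6), (4,0), (4,1), (4,2), (4,3), (4,4), (4,5), (4,6)}.
So G has 1 subgroup of order 21.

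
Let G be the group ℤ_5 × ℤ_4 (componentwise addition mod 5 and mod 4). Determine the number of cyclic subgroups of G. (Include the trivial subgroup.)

Each element a generates a cyclic subgroup ⟨a⟩; distinct elements may generate the same one (a cyclic group of order d has φ(d) generators).
Cyclic subgroups by order — order 1: 1; order 2: 1; order 4: 1; order 5: 1; order 10: 1; order 20: 1.
Total: 6.

6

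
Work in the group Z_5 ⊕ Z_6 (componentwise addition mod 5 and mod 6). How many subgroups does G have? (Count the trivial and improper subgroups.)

8

|G| = 30, so by Lagrange every subgroup order divides 30. Divisors: 1, 2, 3, 5, 6, 10, 15, 30.
Subgroups by order — order 1: 1; order 2: 1; order 3: 1; order 5: 1; order 6: 1; order 10: 1; order 15: 1; order 30: 1.
Total: 1 + 1 + 1 + 1 + 1 + 1 + 1 + 1 = 8.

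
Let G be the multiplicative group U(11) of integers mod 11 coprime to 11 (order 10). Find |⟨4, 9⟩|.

5

|⟨4⟩| = 5 and |⟨9⟩| = 5, so |H| is a multiple of lcm(5, 5) = 5 and divides |G| = 10.
Closing under the operation: H = {1, 3, 4, 5, 9}, so |H| = 5.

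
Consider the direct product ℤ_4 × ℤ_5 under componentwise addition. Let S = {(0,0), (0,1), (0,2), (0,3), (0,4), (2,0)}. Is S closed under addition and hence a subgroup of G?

|S| = 6 does not divide |G| = 20, so by Lagrange S is not a subgroup.

No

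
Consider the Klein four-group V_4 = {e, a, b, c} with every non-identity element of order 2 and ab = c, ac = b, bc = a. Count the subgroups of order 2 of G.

3

|G| = 4 and 2 | 4, so subgroups of order 2 are possible by Lagrange.
The subgroups of order 2 are: {e, a}; {e, b}; {e, c}.
So G has 3 subgroups of order 2.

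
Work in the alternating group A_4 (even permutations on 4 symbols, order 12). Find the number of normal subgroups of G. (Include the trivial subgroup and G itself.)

3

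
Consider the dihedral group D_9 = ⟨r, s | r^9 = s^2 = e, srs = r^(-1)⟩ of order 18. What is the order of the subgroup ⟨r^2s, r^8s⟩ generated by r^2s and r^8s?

6

|⟨r^2s⟩| = 2 and |⟨r^8s⟩| = 2, so |H| is a multiple of lcm(2, 2) = 2 and divides |G| = 18.
Closing under the operation: H = {e, r^3, r^6, r^2s, r^5s, r^8s}, so |H| = 6.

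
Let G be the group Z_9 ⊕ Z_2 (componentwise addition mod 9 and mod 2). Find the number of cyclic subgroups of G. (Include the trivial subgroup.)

6

A cyclic subgroup of order d is generated by each of its φ(d) elements of order d, so the cyclic subgroups of order d number (#elements of order d)/φ(d).
Cyclic subgroups by order — order 1: 1; order 2: 1; order 3: 1; order 6: 1; order 9: 1; order 18: 1.
Total: 6.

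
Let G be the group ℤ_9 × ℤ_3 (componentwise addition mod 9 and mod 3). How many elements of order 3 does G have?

An element (a,b) has order lcm(ord(a), ord(b)); count pairs with lcm equal to 3.
Enumerating gives 8 such elements.

8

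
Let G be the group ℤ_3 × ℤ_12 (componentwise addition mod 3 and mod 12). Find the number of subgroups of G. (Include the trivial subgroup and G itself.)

|G| = 36, so by Lagrange every subgroup order divides 36. Divisors: 1, 2, 3, 4, 6, 9, 12, 18, 36.
Subgroups by order — order 1: 1; order 2: 1; order 3: 4; order 4: 1; order 6: 4; order 9: 1; order 12: 4; order 18: 1; order 36: 1.
Total: 1 + 1 + 4 + 1 + 4 + 1 + 4 + 1 + 1 = 18.

18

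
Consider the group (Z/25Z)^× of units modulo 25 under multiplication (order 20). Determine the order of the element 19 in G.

10

Compute successive powers of 19 mod 25: 19, 11, 9, 21, 24, 6, 14, 16, …; 19^10 ≡ 1 (mod 25).
So |⟨19⟩| = 10.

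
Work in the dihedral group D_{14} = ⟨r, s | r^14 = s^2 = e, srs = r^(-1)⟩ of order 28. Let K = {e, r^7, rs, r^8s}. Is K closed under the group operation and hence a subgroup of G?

|K| = 4 divides |G| = 28, consistent with Lagrange.
K contains the identity, every element's inverse is in K, and K is closed under ·: it is a subgroup.

Yes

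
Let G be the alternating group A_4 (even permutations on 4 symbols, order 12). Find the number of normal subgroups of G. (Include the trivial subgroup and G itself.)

3

G has 10 subgroups. Checking conjugation-invariance by order — order 1: 1/1 normal; order 2: 0/3 normal; order 3: 0/4 normal; order 4: 1/1 normal; order 12: 1/1 normal.
Total normal subgroups: 3.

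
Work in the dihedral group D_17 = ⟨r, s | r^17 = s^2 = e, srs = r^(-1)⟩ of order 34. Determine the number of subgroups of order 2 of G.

17

|G| = 34 and 2 | 34, so subgroups of order 2 are possible by Lagrange.
The subgroups of order 2 are: {e, r^10s}; {e, r^11s}; {e, r^12s}; {e, r^13s}; … (17 in all).
So G has 17 subgroups of order 2.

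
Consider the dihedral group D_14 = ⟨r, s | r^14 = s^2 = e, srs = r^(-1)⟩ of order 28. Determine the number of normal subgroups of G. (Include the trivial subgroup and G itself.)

7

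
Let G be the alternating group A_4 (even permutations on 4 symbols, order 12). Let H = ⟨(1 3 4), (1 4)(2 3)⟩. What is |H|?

|⟨(1 3 4)⟩| = 3 and |⟨(1 4)(2 3)⟩| = 2, so |H| is a multiple of lcm(3, 2) = 6 and divides |G| = 12.
Closing {(1 3 4), (1 4)(2 3)} under the group operation gives all of G, so |H| = 12.

12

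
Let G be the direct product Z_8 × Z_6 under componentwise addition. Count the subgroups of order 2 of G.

3

|G| = 48 and 2 | 48, so subgroups of order 2 are possible by Lagrange.
The subgroups of order 2 are: {(0,0), (0,3)}; {(0,0), (4,0)}; {(0,0), (4,3)}.
So G has 3 subgroups of order 2.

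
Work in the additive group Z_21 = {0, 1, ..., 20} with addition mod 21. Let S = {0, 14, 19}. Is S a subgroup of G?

19 ∈ S but its inverse 2 ∉ S, so S is not a subgroup.

No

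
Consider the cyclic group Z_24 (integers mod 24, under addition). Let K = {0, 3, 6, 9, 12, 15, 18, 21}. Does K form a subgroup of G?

|K| = 8 divides |G| = 24, consistent with Lagrange.
K contains the identity, every element's inverse is in K, and K is closed under +: it is a subgroup.
In fact K = ⟨3⟩.

Yes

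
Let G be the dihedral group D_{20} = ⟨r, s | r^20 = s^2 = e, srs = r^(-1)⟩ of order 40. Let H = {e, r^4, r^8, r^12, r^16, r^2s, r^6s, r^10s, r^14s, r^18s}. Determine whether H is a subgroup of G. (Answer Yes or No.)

Yes

|H| = 10 divides |G| = 40, consistent with Lagrange.
H contains the identity, every element's inverse is in H, and H is closed under ·: it is a subgroup.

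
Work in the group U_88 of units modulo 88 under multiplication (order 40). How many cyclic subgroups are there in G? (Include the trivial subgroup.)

Each element a generates a cyclic subgroup ⟨a⟩; distinct elements may generate the same one (a cyclic group of order d has φ(d) generators).
Cyclic subgroups by order — order 1: 1; order 2: 7; order 5: 1; order 10: 7.
Total: 16.

16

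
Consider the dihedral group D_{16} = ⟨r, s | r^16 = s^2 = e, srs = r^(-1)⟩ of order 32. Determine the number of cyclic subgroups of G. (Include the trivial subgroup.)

21

A cyclic subgroup of order d is generated by each of its φ(d) elements of order d, so the cyclic subgroups of order d number (#elements of order d)/φ(d).
Cyclic subgroups by order — order 1: 1; order 2: 17; order 4: 1; order 8: 1; order 16: 1.
Total: 21.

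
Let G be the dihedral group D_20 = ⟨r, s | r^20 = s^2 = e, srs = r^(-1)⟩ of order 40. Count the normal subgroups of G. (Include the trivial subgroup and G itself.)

9

G has 48 subgroups. Checking conjugation-invariance by order — order 1: 1/1 normal; order 2: 1/21 normal; order 4: 1/11 normal; order 5: 1/1 normal; order 8: 0/5 normal; order 10: 1/5 normal; order 20: 3/3 normal; order 40: 1/1 normal.
Total normal subgroups: 9.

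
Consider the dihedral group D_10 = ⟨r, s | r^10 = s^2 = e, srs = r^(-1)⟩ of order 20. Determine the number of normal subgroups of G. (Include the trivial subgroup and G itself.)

7

G has 22 subgroups. Checking conjugation-invariance by order — order 1: 1/1 normal; order 2: 1/11 normal; order 4: 0/5 normal; order 5: 1/1 normal; order 10: 3/3 normal; order 20: 1/1 normal.
Total normal subgroups: 7.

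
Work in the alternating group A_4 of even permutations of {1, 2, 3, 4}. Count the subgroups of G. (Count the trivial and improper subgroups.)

|G| = 12, so by Lagrange every subgroup order divides 12. Divisors: 1, 2, 3, 4, 6, 12.
Subgroups by order — order 1: 1; order 2: 3; order 3: 4; order 4: 1; order 6: 0; order 12: 1.
Total: 1 + 3 + 4 + 1 + 0 + 1 = 10.

10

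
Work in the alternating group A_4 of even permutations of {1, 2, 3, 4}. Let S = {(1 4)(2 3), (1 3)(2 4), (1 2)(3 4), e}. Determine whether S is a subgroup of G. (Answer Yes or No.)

|S| = 4 divides |G| = 12, consistent with Lagrange.
S contains the identity, every element's inverse is in S, and S is closed under ∘: it is a subgroup.

Yes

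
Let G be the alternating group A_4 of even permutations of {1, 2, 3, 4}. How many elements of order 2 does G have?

The elements of order 2 are: (1 2)(3 4), (1 3)(2 4), (1 4)(2 3).
That's 3.

3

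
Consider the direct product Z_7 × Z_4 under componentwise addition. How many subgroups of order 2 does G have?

|G| = 28 and 2 | 28, so subgroups of order 2 are possible by Lagrange.
The subgroups of order 2 are: {(0,0), (0,2)}.
So G has 1 subgroup of order 2.

1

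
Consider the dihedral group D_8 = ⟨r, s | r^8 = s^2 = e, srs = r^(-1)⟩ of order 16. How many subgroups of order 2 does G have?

9

|G| = 16 and 2 | 16, so subgroups of order 2 are possible by Lagrange.
The subgroups of order 2 are: {e, r^2s}; {e, r^3s}; {e, r^4}; {e, r^4s}; … (9 in all).
So G has 9 subgroups of order 2.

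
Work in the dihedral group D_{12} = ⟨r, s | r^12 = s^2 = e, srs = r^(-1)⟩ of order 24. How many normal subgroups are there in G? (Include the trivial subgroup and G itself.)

G has 34 subgroups. Checking conjugation-invariance by order — order 1: 1/1 normal; order 2: 1/13 normal; order 3: 1/1 normal; order 4: 1/7 normal; order 6: 1/5 normal; order 8: 0/3 normal; order 12: 3/3 normal; order 24: 1/1 normal.
Total normal subgroups: 9.

9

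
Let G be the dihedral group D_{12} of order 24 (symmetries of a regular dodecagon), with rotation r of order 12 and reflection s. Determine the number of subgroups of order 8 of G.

|G| = 24 and 8 | 24, so subgroups of order 8 are possible by Lagrange.
The subgroups of order 8 are: {e, r^3, r^6, r^9, rs, r^4s, r^7s, r^10s}; {e, r^3, r^6, r^9, r^2s, r^5s, r^8s, r^11s}; {e, r^3, r^6, r^9, s, r^3s, r^6s, r^9s}.
So G has 3 subgroups of order 8.

3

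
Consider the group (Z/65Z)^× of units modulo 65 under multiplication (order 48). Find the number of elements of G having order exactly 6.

6

The elements of order 6 are: 4, 9, 29, 36, 49, 56.
That's 6.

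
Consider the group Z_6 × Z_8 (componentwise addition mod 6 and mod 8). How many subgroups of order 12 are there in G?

3

|G| = 48 and 12 | 48, so subgroups of order 12 are possible by Lagrange.
The subgroups of order 12 are: {(0,0), (0,2), (0,4), (0,6), (2,0), (2,2), (2,4), (2,6), (4,0), (4,2), (4,4), (4,6)}; {(0,0), (0,4), (1,0), (1,4), (2,0), (2,4), (3,0), (3,4), (4,0), (4,4), (5,0), (5,4)}; {(0,0), (0,4), (1,2), (1,6), (2,0), (2,4), (3,2), (3,6), (4,0), (4,4), (5,2), (5,6)}.
So G has 3 subgroups of order 12.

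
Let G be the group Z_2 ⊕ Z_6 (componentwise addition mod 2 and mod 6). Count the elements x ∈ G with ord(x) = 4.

An element (a,b) has order lcm(ord(a), ord(b)); count pairs with lcm equal to 4.
Enumerating gives 0 such elements.

0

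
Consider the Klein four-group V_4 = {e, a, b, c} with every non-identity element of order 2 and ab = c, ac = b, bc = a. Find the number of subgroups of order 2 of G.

|G| = 4 and 2 | 4, so subgroups of order 2 are possible by Lagrange.
The subgroups of order 2 are: {e, a}; {e, b}; {e, c}.
So G has 3 subgroups of order 2.

3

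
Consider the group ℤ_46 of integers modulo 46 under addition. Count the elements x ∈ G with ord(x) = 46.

22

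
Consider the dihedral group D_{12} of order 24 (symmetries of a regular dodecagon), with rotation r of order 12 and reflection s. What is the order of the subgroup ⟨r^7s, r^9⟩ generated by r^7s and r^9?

|⟨r^7s⟩| = 2 and |⟨r^9⟩| = 4, so |H| is a multiple of lcm(2, 4) = 4 and divides |G| = 24.
Closing under the operation: H = {e, r^3, r^6, r^9, rs, r^4s, r^7s, r^10s}, so |H| = 8.

8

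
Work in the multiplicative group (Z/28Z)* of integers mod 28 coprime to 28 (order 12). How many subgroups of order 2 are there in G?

3

|G| = 12 and 2 | 12, so subgroups of order 2 are possible by Lagrange.
The subgroups of order 2 are: {1, 13}; {1, 15}; {1, 27}.
So G has 3 subgroups of order 2.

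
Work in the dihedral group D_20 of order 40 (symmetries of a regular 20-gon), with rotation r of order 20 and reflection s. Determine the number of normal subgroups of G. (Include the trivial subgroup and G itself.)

9

G has 48 subgroups. Checking conjugation-invariance by order — order 1: 1/1 normal; order 2: 1/21 normal; order 4: 1/11 normal; order 5: 1/1 normal; order 8: 0/5 normal; order 10: 1/5 normal; order 20: 3/3 normal; order 40: 1/1 normal.
Total normal subgroups: 9.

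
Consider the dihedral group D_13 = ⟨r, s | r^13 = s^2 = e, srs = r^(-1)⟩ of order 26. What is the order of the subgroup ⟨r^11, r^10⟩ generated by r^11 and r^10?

13

|⟨r^11⟩| = 13 and |⟨r^10⟩| = 13, so |H| is a multiple of lcm(13, 13) = 13 and divides |G| = 26.
Closing under the operation: H = {e, r, r^2, r^3, r^4, r^5, r^6, r^7, r^8, r^9, r^10, r^11, r^12}, so |H| = 13.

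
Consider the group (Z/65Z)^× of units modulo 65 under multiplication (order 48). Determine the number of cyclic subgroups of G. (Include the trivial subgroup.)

Each element a generates a cyclic subgroup ⟨a⟩; distinct elements may generate the same one (a cyclic group of order d has φ(d) generators).
Cyclic subgroups by order — order 1: 1; order 2: 3; order 3: 1; order 4: 6; order 6: 3; order 12: 6.
Total: 20.

20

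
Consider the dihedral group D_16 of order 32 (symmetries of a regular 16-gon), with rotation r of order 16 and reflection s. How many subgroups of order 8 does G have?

|G| = 32 and 8 | 32, so subgroups of order 8 are possible by Lagrange.
The subgroups of order 8 are: {e, r^2, r^4, r^6, r^8, r^10, r^12, r^14}; {e, r^4, r^8, r^12, r^2s, r^6s, r^10s, r^14s}; {e, r^4, r^8, r^12, r^3s, r^7s, r^11s, r^15s}; {e, r^4, r^8, r^12, s, r^4s, r^8s, r^12s}; … (5 in all).
So G has 5 subgroups of order 8.

5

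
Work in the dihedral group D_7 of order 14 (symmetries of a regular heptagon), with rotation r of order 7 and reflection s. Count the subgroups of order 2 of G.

7

|G| = 14 and 2 | 14, so subgroups of order 2 are possible by Lagrange.
The subgroups of order 2 are: {e, r^2s}; {e, r^3s}; {e, r^4s}; {e, r^5s}; … (7 in all).
So G has 7 subgroups of order 2.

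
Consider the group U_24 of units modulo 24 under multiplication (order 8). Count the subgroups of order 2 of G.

7

|G| = 8 and 2 | 8, so subgroups of order 2 are possible by Lagrange.
The subgroups of order 2 are: {1, 11}; {1, 13}; {1, 17}; {1, 19}; … (7 in all).
So G has 7 subgroups of order 2.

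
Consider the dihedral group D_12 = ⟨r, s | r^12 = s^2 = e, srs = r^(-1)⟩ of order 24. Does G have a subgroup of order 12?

Yes

12 | 24. A subgroup of order 12 is {e, r, r^2, r^3, r^4, r^5, r^6, r^7, r^8, r^9, r^10, r^11}.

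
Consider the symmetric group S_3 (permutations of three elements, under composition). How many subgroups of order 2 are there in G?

3

|G| = 6 and 2 | 6, so subgroups of order 2 are possible by Lagrange.
The subgroups of order 2 are: {e, (1 2)}; {e, (1 3)}; {e, (2 3)}.
So G has 3 subgroups of order 2.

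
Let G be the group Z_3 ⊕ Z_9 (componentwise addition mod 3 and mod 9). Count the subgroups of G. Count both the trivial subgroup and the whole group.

10

|G| = 27, so by Lagrange every subgroup order divides 27. Divisors: 1, 3, 9, 27.
Subgroups by order — order 1: 1; order 3: 4; order 9: 4; order 27: 1.
Total: 1 + 4 + 4 + 1 = 10.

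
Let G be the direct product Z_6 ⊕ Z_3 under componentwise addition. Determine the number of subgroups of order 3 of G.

|G| = 18 and 3 | 18, so subgroups of order 3 are possible by Lagrange.
The subgroups of order 3 are: {(0,0), (0,1), (0,2)}; {(0,0), (2,0), (4,0)}; {(0,0), (2,1), (4,2)}; {(0,0), (2,2), (4,1)}.
So G has 4 subgroups of order 3.

4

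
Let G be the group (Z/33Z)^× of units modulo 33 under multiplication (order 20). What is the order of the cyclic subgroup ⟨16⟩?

5

Compute successive powers of 16 mod 33: 16, 25, 4, 31, 1; 16^5 ≡ 1 (mod 33).
So |⟨16⟩| = 5.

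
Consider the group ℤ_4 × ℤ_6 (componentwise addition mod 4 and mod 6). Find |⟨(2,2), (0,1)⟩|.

|⟨(2,2)⟩| = 6 and |⟨(0,1)⟩| = 6, so |H| is a multiple of lcm(6, 6) = 6 and divides |G| = 24.
Closing under the operation: H = {(0,0), (0,1), (0,2), (0,3), (0,4), (0,5), (2,0), (2,1), (2,2), (2,3), (2,4), (2,5)}, so |H| = 12.

12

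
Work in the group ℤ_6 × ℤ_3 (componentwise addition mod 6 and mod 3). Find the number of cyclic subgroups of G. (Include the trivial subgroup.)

10

A cyclic subgroup of order d is generated by each of its φ(d) elements of order d, so the cyclic subgroups of order d number (#elements of order d)/φ(d).
Cyclic subgroups by order — order 1: 1; order 2: 1; order 3: 4; order 6: 4.
Total: 10.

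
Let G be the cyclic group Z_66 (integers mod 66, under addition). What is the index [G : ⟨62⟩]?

2

|⟨62⟩| = 33 and |G| = 66.
By Lagrange, [G : H] = |G|/|H| = 66/33 = 2.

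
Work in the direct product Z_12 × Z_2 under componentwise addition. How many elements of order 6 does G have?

6

An element (a,b) has order lcm(ord(a), ord(b)); count pairs with lcm equal to 6.
Enumerating gives 6 such elements.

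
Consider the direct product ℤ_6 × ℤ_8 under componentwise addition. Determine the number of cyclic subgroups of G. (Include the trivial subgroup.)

Group the elements of G by the cyclic subgroup they generate; each cyclic subgroup of order d accounts for φ(d) elements.
Cyclic subgroups by order — order 1: 1; order 2: 3; order 3: 1; order 4: 2; order 6: 3; order 8: 2; order 12: 2; order 24: 2.
Total: 16.

16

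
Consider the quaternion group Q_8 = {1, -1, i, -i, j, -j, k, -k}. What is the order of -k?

4

Computing powers of -k: the smallest k with (-k)^k = e is k = 4.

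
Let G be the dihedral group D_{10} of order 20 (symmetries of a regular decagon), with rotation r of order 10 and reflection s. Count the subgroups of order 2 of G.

11

|G| = 20 and 2 | 20, so subgroups of order 2 are possible by Lagrange.
The subgroups of order 2 are: {e, r^2s}; {e, r^3s}; {e, r^4s}; {e, r^5}; … (11 in all).
So G has 11 subgroups of order 2.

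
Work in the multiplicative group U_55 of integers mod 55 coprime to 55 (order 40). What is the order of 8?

Compute successive powers of 8 mod 55: 8, 9, 17, 26, 43, 14, 2, 16, …; 8^20 ≡ 1 (mod 55).
So |⟨8⟩| = 20.

20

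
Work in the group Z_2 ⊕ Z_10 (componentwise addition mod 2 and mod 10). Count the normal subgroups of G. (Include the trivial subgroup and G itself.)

10

G is abelian, so every subgroup is normal.
G has 10 subgroups in total, hence 10 normal subgroups.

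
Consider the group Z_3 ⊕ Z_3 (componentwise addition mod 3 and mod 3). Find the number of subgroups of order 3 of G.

|G| = 9 and 3 | 9, so subgroups of order 3 are possible by Lagrange.
The subgroups of order 3 are: {(0,0), (0,1), (0,2)}; {(0,0), (1,0), (2,0)}; {(0,0), (1,1), (2,2)}; {(0,0), (1,2), (2,1)}.
So G has 4 subgroups of order 3.

4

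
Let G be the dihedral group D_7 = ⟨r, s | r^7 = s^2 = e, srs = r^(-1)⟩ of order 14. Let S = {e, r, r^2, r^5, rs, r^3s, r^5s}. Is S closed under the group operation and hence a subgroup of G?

No

r ∈ S but its inverse r^6 ∉ S, so S is not a subgroup.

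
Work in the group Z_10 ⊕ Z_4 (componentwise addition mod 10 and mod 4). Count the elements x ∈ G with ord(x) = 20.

An element (a,b) has order lcm(ord(a), ord(b)); count pairs with lcm equal to 20.
Enumerating gives 16 such elements.

16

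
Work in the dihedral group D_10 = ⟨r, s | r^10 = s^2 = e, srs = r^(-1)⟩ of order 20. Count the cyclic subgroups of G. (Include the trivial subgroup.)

14

Group the elements of G by the cyclic subgroup they generate; each cyclic subgroup of order d accounts for φ(d) elements.
Cyclic subgroups by order — order 1: 1; order 2: 11; order 5: 1; order 10: 1.
Total: 14.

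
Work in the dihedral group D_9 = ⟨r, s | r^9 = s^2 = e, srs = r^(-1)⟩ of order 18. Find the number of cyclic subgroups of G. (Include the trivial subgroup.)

12

Each element a generates a cyclic subgroup ⟨a⟩; distinct elements may generate the same one (a cyclic group of order d has φ(d) generators).
Cyclic subgroups by order — order 1: 1; order 2: 9; order 3: 1; order 9: 1.
Total: 12.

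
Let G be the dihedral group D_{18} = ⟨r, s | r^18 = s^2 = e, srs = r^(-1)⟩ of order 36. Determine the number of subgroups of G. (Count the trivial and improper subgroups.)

45

|G| = 36, so by Lagrange every subgroup order divides 36. Divisors: 1, 2, 3, 4, 6, 9, 12, 18, 36.
Subgroups by order — order 1: 1; order 2: 19; order 3: 1; order 4: 9; order 6: 7; order 9: 1; order 12: 3; order 18: 3; order 36: 1.
Total: 1 + 19 + 1 + 9 + 7 + 1 + 3 + 3 + 1 = 45.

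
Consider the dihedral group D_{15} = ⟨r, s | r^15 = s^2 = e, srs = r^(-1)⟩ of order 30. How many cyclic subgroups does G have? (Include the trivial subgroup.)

19

Each element a generates a cyclic subgroup ⟨a⟩; distinct elements may generate the same one (a cyclic group of order d has φ(d) generators).
Cyclic subgroups by order — order 1: 1; order 2: 15; order 3: 1; order 5: 1; order 15: 1.
Total: 19.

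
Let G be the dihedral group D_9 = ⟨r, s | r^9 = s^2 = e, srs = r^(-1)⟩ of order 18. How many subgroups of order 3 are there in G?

|G| = 18 and 3 | 18, so subgroups of order 3 are possible by Lagrange.
The subgroups of order 3 are: {e, r^3, r^6}.
So G has 1 subgroup of order 3.

1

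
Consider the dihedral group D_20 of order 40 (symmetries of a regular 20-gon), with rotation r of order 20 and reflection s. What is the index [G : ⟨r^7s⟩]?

|⟨r^7s⟩| = 2 and |G| = 40.
By Lagrange, [G : H] = |G|/|H| = 40/2 = 20.

20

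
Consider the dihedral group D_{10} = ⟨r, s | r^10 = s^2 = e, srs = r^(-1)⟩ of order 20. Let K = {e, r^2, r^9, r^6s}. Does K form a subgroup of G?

No

r^9 ∈ K but its inverse r ∉ K, so K is not a subgroup.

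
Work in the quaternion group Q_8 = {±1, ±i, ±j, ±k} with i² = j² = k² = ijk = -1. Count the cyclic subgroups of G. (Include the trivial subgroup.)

Group the elements of G by the cyclic subgroup they generate; each cyclic subgroup of order d accounts for φ(d) elements.
Cyclic subgroups by order — order 1: 1; order 2: 1; order 4: 3.
Total: 5.

5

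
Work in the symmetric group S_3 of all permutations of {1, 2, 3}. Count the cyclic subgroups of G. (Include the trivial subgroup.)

5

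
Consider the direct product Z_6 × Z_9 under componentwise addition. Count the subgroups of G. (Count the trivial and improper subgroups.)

|G| = 54, so by Lagrange every subgroup order divides 54. Divisors: 1, 2, 3, 6, 9, 18, 27, 54.
Subgroups by order — order 1: 1; order 2: 1; order 3: 4; order 6: 4; order 9: 4; order 18: 4; order 27: 1; order 54: 1.
Total: 1 + 1 + 4 + 4 + 4 + 4 + 1 + 1 = 20.

20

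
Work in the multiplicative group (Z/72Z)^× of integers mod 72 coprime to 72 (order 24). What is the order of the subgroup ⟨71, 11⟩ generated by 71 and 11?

12

|⟨71⟩| = 2 and |⟨11⟩| = 6, so |H| is a multiple of lcm(2, 6) = 6 and divides |G| = 24.
Closing under the operation: H = {1, 11, 13, 23, 25, 35, 37, 47, 49, 59, 61, 71}, so |H| = 12.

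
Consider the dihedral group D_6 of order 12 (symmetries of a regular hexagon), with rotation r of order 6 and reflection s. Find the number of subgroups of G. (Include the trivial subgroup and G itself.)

|G| = 12, so by Lagrange every subgroup order divides 12. Divisors: 1, 2, 3, 4, 6, 12.
Subgroups by order — order 1: 1; order 2: 7; order 3: 1; order 4: 3; order 6: 3; order 12: 1.
Total: 1 + 7 + 1 + 3 + 3 + 1 = 16.

16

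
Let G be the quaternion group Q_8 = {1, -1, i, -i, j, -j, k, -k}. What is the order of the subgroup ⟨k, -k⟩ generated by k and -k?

4

|⟨k⟩| = 4 and |⟨-k⟩| = 4, so |H| is a multiple of lcm(4, 4) = 4 and divides |G| = 8.
Closing under the operation: H = {1, -1, k, -k}, so |H| = 4.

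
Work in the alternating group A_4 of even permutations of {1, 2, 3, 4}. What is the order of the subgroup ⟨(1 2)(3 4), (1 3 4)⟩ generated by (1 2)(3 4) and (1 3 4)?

12

|⟨(1 2)(3 4)⟩| = 2 and |⟨(1 3 4)⟩| = 3, so |H| is a multiple of lcm(2, 3) = 6 and divides |G| = 12.
Closing {(1 2)(3 4), (1 3 4)} under the group operation gives all of G, so |H| = 12.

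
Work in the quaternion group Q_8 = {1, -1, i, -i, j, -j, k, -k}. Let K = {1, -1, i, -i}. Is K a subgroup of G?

Yes

|K| = 4 divides |G| = 8, consistent with Lagrange.
K contains the identity, every element's inverse is in K, and K is closed under ·: it is a subgroup.
In fact K = ⟨-i⟩.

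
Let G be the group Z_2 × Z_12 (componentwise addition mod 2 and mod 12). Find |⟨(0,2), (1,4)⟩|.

12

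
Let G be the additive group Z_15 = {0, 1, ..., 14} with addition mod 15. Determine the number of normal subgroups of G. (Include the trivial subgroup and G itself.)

4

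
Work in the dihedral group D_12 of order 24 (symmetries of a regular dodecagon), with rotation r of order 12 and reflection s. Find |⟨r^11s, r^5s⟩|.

|⟨r^11s⟩| = 2 and |⟨r^5s⟩| = 2, so |H| is a multiple of lcm(2, 2) = 2 and divides |G| = 24.
Closing under the operation: H = {e, r^6, r^5s, r^11s}, so |H| = 4.

4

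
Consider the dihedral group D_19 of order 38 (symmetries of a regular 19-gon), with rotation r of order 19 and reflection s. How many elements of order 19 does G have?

18

Enumerating element orders in G gives 18 elements of order 19.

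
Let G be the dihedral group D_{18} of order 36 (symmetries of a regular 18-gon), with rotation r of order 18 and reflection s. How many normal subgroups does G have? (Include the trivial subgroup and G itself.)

9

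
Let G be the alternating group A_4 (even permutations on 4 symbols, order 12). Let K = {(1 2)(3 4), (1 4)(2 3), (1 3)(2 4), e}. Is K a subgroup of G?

|K| = 4 divides |G| = 12, consistent with Lagrange.
K contains the identity, every element's inverse is in K, and K is closed under ∘: it is a subgroup.

Yes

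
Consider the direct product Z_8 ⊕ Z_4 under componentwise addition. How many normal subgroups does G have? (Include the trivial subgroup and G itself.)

G is abelian, so every subgroup is normal.
G has 22 subgroups in total, hence 22 normal subgroups.

22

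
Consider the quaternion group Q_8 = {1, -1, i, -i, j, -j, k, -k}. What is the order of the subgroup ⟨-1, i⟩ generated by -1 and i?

4

|⟨-1⟩| = 2 and |⟨i⟩| = 4, so |H| is a multiple of lcm(2, 4) = 4 and divides |G| = 8.
Closing under the operation: H = {1, -1, i, -i}, so |H| = 4.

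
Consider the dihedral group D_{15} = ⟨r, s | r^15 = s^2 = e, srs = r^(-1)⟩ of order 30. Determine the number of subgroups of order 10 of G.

|G| = 30 and 10 | 30, so subgroups of order 10 are possible by Lagrange.
The subgroups of order 10 are: {e, r^3, r^6, r^9, r^12, rs, r^4s, r^7s, r^10s, r^13s}; {e, r^3, r^6, r^9, r^12, r^2s, r^5s, r^8s, r^11s, r^14s}; {e, r^3, r^6, r^9, r^12, s, r^3s, r^6s, r^9s, r^12s}.
So G has 3 subgroups of order 10.

3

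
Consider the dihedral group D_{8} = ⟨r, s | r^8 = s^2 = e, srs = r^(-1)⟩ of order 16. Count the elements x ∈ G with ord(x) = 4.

2

The elements of order 4 are: r^2, r^6.
That's 2.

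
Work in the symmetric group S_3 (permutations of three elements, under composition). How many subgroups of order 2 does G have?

3

|G| = 6 and 2 | 6, so subgroups of order 2 are possible by Lagrange.
The subgroups of order 2 are: {e, (1 2)}; {e, (1 3)}; {e, (2 3)}.
So G has 3 subgroups of order 2.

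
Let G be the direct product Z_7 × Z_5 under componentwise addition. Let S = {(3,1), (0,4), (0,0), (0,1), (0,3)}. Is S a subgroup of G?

(3,1) ∈ S but its inverse (4,4) ∉ S, so S is not a subgroup.

No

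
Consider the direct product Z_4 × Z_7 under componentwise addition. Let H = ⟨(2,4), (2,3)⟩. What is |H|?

|⟨(2,4)⟩| = 14 and |⟨(2,3)⟩| = 14, so |H| is a multiple of lcm(14, 14) = 14 and divides |G| = 28.
Closing under the operation: H = {(0,0), (0,1), (0,2), (0,3), (0,4), (0,5), (0,6), (2,0), (2,1), (2,2), (2,3), (2,4), (2,5), (2,6)}, so |H| = 14.

14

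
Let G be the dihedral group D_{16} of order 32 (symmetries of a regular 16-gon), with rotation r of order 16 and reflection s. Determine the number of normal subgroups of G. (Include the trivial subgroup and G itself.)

8

G has 36 subgroups. Checking conjugation-invariance by order — order 1: 1/1 normal; order 2: 1/17 normal; order 4: 1/9 normal; order 8: 1/5 normal; order 16: 3/3 normal; order 32: 1/1 normal.
Total normal subgroups: 8.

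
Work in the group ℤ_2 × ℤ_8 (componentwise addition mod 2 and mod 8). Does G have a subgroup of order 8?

Yes

8 | 16. A subgroup of order 8 is {(0,0), (0,1), (0,2), (0,3), (0,4), (0,5), (0,6), (0,7)}.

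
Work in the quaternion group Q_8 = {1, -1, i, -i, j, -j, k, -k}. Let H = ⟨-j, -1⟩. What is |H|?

|⟨-j⟩| = 4 and |⟨-1⟩| = 2, so |H| is a multiple of lcm(4, 2) = 4 and divides |G| = 8.
Closing under the operation: H = {1, -1, j, -j}, so |H| = 4.

4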